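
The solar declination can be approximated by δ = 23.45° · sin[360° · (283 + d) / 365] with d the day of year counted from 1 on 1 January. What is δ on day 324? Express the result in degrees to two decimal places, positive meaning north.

-20.03°

360 × (283 + 324) / 365 = 598.685°; sin(598.685°) = -0.8543.
δ = 23.45 × -0.8543 = -20.033° ≈ -20.03°.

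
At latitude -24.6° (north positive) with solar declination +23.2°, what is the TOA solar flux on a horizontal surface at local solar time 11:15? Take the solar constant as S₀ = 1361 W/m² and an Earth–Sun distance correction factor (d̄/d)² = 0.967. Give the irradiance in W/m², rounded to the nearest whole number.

Hour angle H = 15° × (11.25 − 12) = -11.25°.
With φ = -24.6°, δ = 23.2°, H = -11.25°: sin φ sin δ = -0.1640, cos φ cos δ cos H = 0.8197, so cos θ_z = 0.6557.
Top-of-atmosphere irradiance = S₀ (d̄/d)² cos θ_z = 1361 × 0.967 × 0.6557 = 862.96 W/m².

863 W/m²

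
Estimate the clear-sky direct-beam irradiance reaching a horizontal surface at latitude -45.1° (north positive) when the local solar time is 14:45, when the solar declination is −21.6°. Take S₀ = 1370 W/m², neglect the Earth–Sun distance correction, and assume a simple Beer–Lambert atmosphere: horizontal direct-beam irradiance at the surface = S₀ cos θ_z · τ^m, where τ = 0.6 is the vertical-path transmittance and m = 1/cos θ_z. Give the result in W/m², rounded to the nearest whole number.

525 W/m²

Hour angle H = 15° × (14.75 − 12) = 41.25°.
With φ = -45.1°, δ = -21.6°, H = 41.25°: sin φ sin δ = 0.2608, cos φ cos δ cos H = 0.4934, so cos θ_z = 0.7542.
Air mass m = 1/cos θ_z = 1/0.7542 = 1.326; τ^m = 0.6^1.326 = 0.5080.
Surface direct beam = 1370 × 0.7542 × 0.5080 = 524.89 W/m².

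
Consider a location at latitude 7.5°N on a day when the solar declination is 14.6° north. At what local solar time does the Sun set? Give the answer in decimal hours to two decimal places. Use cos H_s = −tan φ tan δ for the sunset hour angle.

18.13 h

The sunset hour angle satisfies cos H_s = −tan φ tan δ = -0.0343, giving H_s = 91.97°.
Sunset is at 12 + H_s/15 = 12 + 6.131 = 18.131 h local solar time.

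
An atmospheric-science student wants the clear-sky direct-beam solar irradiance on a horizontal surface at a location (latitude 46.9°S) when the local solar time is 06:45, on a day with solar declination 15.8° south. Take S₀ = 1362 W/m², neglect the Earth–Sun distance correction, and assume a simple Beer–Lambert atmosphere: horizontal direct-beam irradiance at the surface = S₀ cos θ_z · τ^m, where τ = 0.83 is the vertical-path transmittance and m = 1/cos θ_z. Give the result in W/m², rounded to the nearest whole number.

Hour angle H = 15° × (6.75 − 12) = -78.75°.
With φ = -46.9°, δ = -15.8°, H = -78.75°: sin φ sin δ = 0.1988, cos φ cos δ cos H = 0.1283, so cos θ_z = 0.3271.
Air mass m = 1/cos θ_z = 1/0.3271 = 3.057; τ^m = 0.83^3.057 = 0.5657.
Surface direct beam = 1362 × 0.3271 × 0.5657 = 252.03 W/m².

252 W/m²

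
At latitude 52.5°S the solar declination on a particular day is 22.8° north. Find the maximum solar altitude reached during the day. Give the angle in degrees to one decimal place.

At local solar noon the hour angle is zero, so the elevation is 90° − |φ − δ| = 90° − |-52.5° − (22.8°)| = 90° − 75.3° = 14.7°.

14.7°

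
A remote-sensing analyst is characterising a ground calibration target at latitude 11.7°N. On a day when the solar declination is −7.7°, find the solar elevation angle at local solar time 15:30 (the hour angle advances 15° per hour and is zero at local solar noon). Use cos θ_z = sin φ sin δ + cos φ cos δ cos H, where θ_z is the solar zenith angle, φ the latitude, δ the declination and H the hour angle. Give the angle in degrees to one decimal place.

Hour angle H = 15° × (15.5 − 12) = 52.50°.
cos θ_z = sin φ sin δ + cos φ cos δ cos H = (0.2028)(-0.1340) + (0.9792)(0.9910)(0.6088) = 0.5636.
θ_z = arccos(0.5636) = 55.69°, so the elevation is 90° − 55.69° = 34.31°.

34.3°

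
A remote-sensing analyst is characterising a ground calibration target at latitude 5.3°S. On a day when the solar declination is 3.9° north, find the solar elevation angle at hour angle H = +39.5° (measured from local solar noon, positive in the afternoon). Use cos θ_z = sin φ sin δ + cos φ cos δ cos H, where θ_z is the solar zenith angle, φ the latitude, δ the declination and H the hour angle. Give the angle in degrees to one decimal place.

49.5°

cos θ_z = sin(-5.3°) sin(3.9°) + cos(-5.3°) cos(3.9°) cos(39.50°) = -0.0063 + 0.7665 = 0.7602.
θ_z = arccos(0.7602) = 40.52°, so the elevation is 90° − 40.52° = 49.48°.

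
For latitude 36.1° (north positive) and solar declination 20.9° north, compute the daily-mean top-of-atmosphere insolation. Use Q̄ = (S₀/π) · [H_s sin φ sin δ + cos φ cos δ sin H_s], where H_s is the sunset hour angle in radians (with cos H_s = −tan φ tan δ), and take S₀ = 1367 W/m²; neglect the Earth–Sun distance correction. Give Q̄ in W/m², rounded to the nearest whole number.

The sunset hour angle satisfies cos H_s = −tan φ tan δ = -0.2785, giving H_s = 106.17°. In radians, H_s = 1.8530.
H_s sin φ sin δ = 1.8530 × 0.5892 × 0.3567 = 0.3894.
cos φ cos δ sin H_s = 0.8080 × 0.9342 × 0.9604 = 0.7249.
Q̄ = (1367/π) × (0.3894 + 0.7249) = 435.13 × 1.1143 = 484.87 W/m².

485 W/m²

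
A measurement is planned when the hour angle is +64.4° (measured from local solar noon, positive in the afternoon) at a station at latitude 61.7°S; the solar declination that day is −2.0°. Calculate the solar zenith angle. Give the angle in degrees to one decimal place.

cos θ_z = sin φ sin δ + cos φ cos δ cos H = (-0.8805)(-0.0349) + (0.4741)(0.9994)(0.4321) = 0.2355.
θ_z = arccos(0.2355) = 76.38°.

76.4°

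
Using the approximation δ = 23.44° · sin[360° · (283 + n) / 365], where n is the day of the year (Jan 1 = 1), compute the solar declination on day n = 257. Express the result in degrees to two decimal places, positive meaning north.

360 × (283 + 257) / 365 = 532.603°; sin(532.603°) = 0.1287.
δ = 23.44 × 0.1287 = 3.017° ≈ +3.02°.

+3.02°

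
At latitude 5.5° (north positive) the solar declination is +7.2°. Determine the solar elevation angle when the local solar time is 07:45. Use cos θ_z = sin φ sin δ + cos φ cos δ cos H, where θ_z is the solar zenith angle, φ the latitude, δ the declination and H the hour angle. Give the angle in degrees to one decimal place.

Hour angle H = 15° × (7.75 − 12) = -63.75°.
cos θ_z = sin φ sin δ + cos φ cos δ cos H = (0.0958)(0.1253) + (0.9954)(0.9921)(0.4423) = 0.4488.
θ_z = arccos(0.4488) = 63.33°, so the elevation is 90° − 63.33° = 26.67°.

26.7°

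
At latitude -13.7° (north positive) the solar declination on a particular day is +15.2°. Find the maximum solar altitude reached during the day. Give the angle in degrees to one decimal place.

At local solar noon the hour angle is zero, so the elevation is 90° − |φ − δ| = 90° − |-13.7° − (15.2°)| = 90° − 28.9° = 61.1°.

61.1°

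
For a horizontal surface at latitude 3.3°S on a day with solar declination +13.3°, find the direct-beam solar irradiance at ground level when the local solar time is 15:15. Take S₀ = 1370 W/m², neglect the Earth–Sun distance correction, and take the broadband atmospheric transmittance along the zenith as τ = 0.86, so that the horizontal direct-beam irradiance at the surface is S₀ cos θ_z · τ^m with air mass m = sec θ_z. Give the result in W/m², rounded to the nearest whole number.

676 W/m²

Hour angle H = 15° × (15.25 − 12) = 48.75°.
cos θ_z = sin(-3.3°) sin(13.3°) + cos(-3.3°) cos(13.3°) cos(48.75°) = -0.0132 + 0.6406 = 0.6274.
Air mass m = 1/cos θ_z = 1/0.6274 = 1.594; τ^m = 0.86^1.594 = 0.7863.
Surface direct beam = 1370 × 0.6274 × 0.7863 = 675.85 W/m².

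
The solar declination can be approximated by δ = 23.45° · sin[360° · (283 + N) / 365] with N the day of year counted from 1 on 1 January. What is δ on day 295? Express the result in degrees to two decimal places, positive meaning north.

360 × (283 + 295) / 365 = 570.082°; sin(570.082°) = -0.5012.
δ = 23.45 × -0.5012 = -11.753° ≈ -11.75°.

-11.75°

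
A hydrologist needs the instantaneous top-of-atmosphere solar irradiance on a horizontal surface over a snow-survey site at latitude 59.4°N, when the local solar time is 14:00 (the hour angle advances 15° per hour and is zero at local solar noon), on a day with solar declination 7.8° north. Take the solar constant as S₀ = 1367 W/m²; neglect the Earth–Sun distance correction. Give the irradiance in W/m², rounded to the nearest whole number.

757 W/m²

Hour angle H = 15° × (14 − 12) = 30.00°.
With φ = 59.4°, δ = 7.8°, H = 30.00°: sin φ sin δ = 0.1168, cos φ cos δ cos H = 0.4368, so cos θ_z = 0.5536.
Top-of-atmosphere irradiance = S₀ cos θ_z = 1367 × 0.5536 = 756.77 W/m².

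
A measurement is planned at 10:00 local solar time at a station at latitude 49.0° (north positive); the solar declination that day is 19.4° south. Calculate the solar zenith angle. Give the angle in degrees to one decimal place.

73.4°

Hour angle H = 15° × (10 − 12) = -30.00°.
cos θ_z = sin φ sin δ + cos φ cos δ cos H = (0.7547)(-0.3322) + (0.6561)(0.9432)(0.8660) = 0.2852.
θ_z = arccos(0.2852) = 73.43°.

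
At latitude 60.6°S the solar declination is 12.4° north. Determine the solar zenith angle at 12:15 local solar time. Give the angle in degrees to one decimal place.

73.1°

Hour angle H = 15° × (12.25 − 12) = 3.75°.
cos θ_z = sin φ sin δ + cos φ cos δ cos H = (-0.8712)(0.2147) + (0.4909)(0.9767)(0.9979) = 0.2914.
θ_z = arccos(0.2914) = 73.06°.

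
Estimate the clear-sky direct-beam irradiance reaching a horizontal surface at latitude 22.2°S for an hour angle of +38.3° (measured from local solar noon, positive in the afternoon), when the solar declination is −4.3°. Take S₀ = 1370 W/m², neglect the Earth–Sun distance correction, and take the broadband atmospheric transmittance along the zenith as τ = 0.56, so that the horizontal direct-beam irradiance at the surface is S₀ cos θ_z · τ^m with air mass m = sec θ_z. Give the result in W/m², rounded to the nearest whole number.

cos θ_z = sin(-22.2°) sin(-4.3°) + cos(-22.2°) cos(-4.3°) cos(38.30°) = 0.0283 + 0.7246 = 0.7529.
Air mass m = 1/cos θ_z = 1/0.7529 = 1.328; τ^m = 0.56^1.328 = 0.4630.
Surface direct beam = 1370 × 0.7529 × 0.4630 = 477.57 W/m².

478 W/m²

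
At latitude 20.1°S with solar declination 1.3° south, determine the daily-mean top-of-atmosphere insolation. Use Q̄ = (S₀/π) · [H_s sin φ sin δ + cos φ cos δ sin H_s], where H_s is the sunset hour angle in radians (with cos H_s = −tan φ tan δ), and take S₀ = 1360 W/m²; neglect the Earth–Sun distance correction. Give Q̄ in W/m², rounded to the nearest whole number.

−tan φ tan δ = −(-0.3659)(-0.0227) = -0.0083; H_s = arccos(-0.0083) = 90.48°. In radians, H_s = 1.5792.
H_s sin φ sin δ = 1.5792 × -0.3437 × -0.0227 = 0.0123.
cos φ cos δ sin H_s = 0.9391 × 0.9997 × 1.0000 = 0.9388.
Q̄ = (1360/π) × (0.0123 + 0.9388) = 432.90 × 0.9511 = 411.73 W/m².

412 W/m²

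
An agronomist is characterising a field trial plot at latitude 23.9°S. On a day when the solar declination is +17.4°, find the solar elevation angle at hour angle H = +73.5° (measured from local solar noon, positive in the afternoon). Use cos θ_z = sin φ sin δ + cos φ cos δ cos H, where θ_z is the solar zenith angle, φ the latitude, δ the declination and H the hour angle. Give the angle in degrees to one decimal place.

cos θ_z = sin(-23.9°) sin(17.4°) + cos(-23.9°) cos(17.4°) cos(73.50°) = -0.1212 + 0.2478 = 0.1266.
θ_z = arccos(0.1266) = 82.73°, so the elevation is 90° − 82.73° = 7.27°.

7.3°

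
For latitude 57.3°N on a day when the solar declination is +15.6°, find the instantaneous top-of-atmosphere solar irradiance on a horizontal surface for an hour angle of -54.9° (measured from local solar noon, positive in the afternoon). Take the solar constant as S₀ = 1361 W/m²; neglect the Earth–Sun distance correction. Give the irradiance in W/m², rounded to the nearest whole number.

715 W/m²

With φ = 57.3°, δ = 15.6°, H = -54.90°: sin φ sin δ = 0.2263, cos φ cos δ cos H = 0.2992, so cos θ_z = 0.5255.
Top-of-atmosphere irradiance = S₀ cos θ_z = 1361 × 0.5255 = 715.21 W/m².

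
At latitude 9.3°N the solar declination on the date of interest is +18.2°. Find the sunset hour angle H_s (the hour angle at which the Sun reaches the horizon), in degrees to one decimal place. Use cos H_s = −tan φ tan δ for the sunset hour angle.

93.1°

−tan φ tan δ = −(0.1638)(0.3288) = -0.0539; H_s = arccos(-0.0539) = 93.09°.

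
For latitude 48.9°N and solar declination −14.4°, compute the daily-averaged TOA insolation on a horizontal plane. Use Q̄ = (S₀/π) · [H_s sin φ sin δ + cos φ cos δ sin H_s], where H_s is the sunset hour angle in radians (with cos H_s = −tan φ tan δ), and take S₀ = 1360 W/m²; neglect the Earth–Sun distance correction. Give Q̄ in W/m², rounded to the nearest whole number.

160 W/m²

cos H_s = −tan(48.9°) · tan(-14.4°) = 0.2943, so H_s = arccos(0.2943) = 72.88°. In radians, H_s = 1.2720.
H_s sin φ sin δ = 1.2720 × 0.7536 × -0.2487 = -0.2384.
cos φ cos δ sin H_s = 0.6574 × 0.9686 × 0.9557 = 0.6085.
Q̄ = (1360/π) × (-0.2384 + 0.6085) = 432.90 × 0.3701 = 160.22 W/m².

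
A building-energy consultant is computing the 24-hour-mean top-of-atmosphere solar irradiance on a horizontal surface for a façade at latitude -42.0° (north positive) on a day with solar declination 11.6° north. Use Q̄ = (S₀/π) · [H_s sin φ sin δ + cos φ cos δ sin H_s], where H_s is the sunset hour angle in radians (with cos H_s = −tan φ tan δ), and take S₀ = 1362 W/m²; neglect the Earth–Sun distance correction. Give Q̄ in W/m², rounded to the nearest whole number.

229 W/m²

cos H_s = −tan(-42.0°) · tan(11.6°) = 0.1848, so H_s = arccos(0.1848) = 79.35°. In radians, H_s = 1.3849.
H_s sin φ sin δ = 1.3849 × -0.6691 × 0.2011 = -0.1863.
cos φ cos δ sin H_s = 0.7431 × 0.9796 × 0.9828 = 0.7154.
Q̄ = (1362/π) × (-0.1863 + 0.7154) = 433.54 × 0.5291 = 229.39 W/m².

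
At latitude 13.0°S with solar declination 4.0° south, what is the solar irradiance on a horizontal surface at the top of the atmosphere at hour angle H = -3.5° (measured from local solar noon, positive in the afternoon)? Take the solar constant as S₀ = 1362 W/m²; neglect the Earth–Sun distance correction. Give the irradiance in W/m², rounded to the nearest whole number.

cos θ_z = sin(-13.0°) sin(-4.0°) + cos(-13.0°) cos(-4.0°) cos(-3.50°) = 0.0157 + 0.9702 = 0.9859.
Top-of-atmosphere irradiance = S₀ cos θ_z = 1362 × 0.9859 = 1342.80 W/m².

1343 W/m²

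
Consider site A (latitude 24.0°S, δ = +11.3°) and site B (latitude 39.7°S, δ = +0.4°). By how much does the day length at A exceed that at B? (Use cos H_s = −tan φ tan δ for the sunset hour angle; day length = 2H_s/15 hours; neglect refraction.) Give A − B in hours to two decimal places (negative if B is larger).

-0.64 h

A: H_s = arccos(−tan -24.0° · tan 11.3°) = 84.90°, so 2H_s/15 = 11.3200 h.
B: H_s = arccos(−tan -39.7° · tan 0.4°) = 89.67°, so 2H_s/15 = 11.9560 h.
A − B = 11.3200 − 11.9560 = -0.6360 h.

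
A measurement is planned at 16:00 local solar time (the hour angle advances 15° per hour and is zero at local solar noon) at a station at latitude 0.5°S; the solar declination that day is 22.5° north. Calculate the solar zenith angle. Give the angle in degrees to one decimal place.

Hour angle H = 15° × (16 − 12) = 60.00°.
cos θ_z = sin(-0.5°) sin(22.5°) + cos(-0.5°) cos(22.5°) cos(60.00°) = -0.0033 + 0.4619 = 0.4586.
θ_z = arccos(0.4586) = 62.70°.

62.7°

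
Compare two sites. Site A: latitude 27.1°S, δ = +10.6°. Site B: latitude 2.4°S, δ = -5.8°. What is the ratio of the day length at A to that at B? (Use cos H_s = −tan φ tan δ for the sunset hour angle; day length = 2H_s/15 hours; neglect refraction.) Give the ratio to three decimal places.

A: H_s = arccos(−tan -27.1° · tan 10.6°) = 84.50°, so 2H_s/15 = 11.2667 h.
B: H_s = arccos(−tan -2.4° · tan -5.8°) = 90.24°, so 2H_s/15 = 12.0320 h.
Ratio A/B = 11.2667 / 12.0320 = 0.9364.

0.936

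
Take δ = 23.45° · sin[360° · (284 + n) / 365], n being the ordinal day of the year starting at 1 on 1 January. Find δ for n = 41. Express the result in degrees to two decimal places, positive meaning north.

-14.90°

360 × (284 + 41) / 365 = 320.548°; sin(320.548°) = -0.6354.
δ = 23.45 × -0.6354 = -14.900° ≈ -14.90°.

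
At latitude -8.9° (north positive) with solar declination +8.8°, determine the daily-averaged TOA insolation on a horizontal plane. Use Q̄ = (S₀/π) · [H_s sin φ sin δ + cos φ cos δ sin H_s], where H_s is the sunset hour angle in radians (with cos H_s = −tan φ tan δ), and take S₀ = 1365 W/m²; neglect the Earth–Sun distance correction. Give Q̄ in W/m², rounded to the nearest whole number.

408 W/m²

The sunset hour angle satisfies cos H_s = −tan φ tan δ = 0.0242, giving H_s = 88.61°. In radians, H_s = 1.5465.
H_s sin φ sin δ = 1.5465 × -0.1547 × 0.1530 = -0.0366.
cos φ cos δ sin H_s = 0.9880 × 0.9882 × 0.9997 = 0.9760.
Q̄ = (1365/π) × (-0.0366 + 0.9760) = 434.49 × 0.9394 = 408.16 W/m².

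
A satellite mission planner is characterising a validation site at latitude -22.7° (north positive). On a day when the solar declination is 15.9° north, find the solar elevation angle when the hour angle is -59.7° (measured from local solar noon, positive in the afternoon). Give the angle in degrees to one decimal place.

20.0°

cos θ_z = sin φ sin δ + cos φ cos δ cos H = (-0.3859)(0.2740) + (0.9225)(0.9617)(0.5045) = 0.3418.
θ_z = arccos(0.3418) = 70.01°, so the elevation is 90° − 70.01° = 19.99°.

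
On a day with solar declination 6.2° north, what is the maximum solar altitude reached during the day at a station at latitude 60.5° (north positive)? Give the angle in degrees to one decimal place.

35.7°

At local solar noon the hour angle is zero, so the elevation is 90° − |φ − δ| = 90° − |60.5° − (6.2°)| = 90° − 54.3° = 35.7°.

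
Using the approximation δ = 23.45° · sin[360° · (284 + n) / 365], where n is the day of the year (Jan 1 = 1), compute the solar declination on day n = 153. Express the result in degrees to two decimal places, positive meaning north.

360 × (284 + 153) / 365 = 431.014°; sin(431.014°) = 0.9456.
δ = 23.45 × 0.9456 = 22.174° ≈ +22.17°.

+22.17°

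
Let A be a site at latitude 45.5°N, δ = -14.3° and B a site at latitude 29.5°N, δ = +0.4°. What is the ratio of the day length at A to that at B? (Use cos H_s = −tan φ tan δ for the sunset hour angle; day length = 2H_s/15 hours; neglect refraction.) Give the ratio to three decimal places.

A: H_s = arccos(−tan 45.5° · tan -14.3°) = 74.97°, so 2H_s/15 = 9.9960 h.
B: H_s = arccos(−tan 29.5° · tan 0.4°) = 90.23°, so 2H_s/15 = 12.0307 h.
Ratio A/B = 9.9960 / 12.0307 = 0.8309.

0.831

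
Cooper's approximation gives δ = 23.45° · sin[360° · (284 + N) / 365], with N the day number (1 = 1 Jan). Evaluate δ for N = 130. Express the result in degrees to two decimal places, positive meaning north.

+17.52°

360 × (284 + 130) / 365 = 408.329°; sin(408.329°) = 0.7470.
δ = 23.45 × 0.7470 = 17.517° ≈ +17.52°.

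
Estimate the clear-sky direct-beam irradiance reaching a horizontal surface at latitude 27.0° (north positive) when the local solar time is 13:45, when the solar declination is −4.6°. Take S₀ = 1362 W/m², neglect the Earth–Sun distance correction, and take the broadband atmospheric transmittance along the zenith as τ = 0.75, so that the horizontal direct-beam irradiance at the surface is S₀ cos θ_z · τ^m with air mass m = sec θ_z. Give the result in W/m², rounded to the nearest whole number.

Hour angle H = 15° × (13.75 − 12) = 26.25°.
With φ = 27.0°, δ = -4.6°, H = 26.25°: sin φ sin δ = -0.0364, cos φ cos δ cos H = 0.7965, so cos θ_z = 0.7601.
Air mass m = 1/cos θ_z = 1/0.7601 = 1.316; τ^m = 0.75^1.316 = 0.6848.
Surface direct beam = 1362 × 0.7601 × 0.6848 = 708.94 W/m².

709 W/m²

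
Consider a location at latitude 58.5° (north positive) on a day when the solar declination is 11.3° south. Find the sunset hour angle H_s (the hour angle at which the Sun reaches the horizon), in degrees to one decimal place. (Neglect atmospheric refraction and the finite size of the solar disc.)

71.0°

The sunset hour angle satisfies cos H_s = −tan φ tan δ = 0.3261, giving H_s = 70.97°.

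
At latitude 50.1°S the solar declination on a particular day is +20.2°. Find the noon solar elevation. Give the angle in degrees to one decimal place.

At local solar noon the hour angle is zero, so the elevation is 90° − |φ − δ| = 90° − |-50.1° − (20.2°)| = 90° − 70.3° = 19.7°.

19.7°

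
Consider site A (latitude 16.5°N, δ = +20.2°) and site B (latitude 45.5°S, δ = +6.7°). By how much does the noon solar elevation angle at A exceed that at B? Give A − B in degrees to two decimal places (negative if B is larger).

A: 90° − |16.5 − (20.2)| = 86.30°.
B: 90° − |-45.5 − (6.7)| = 37.80°.
A − B = 86.30 − 37.80 = 48.50°.

+48.50°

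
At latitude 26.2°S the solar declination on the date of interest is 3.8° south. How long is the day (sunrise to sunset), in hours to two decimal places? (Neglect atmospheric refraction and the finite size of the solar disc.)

12.25 hours

cos H_s = −tan(-26.2°) · tan(-3.8°) = -0.0327, so H_s = arccos(-0.0327) = 91.87°.
Day length = 2 H_s / 15° h⁻¹ = 183.74° / 15 = 12.249 h.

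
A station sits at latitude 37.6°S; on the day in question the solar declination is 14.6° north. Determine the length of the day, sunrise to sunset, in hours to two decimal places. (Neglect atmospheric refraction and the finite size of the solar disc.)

−tan φ tan δ = −(-0.7701)(0.2605) = 0.2006; H_s = arccos(0.2006) = 78.43°.
Day length = 2 H_s / 15° h⁻¹ = 156.86° / 15 = 10.457 h.

10.46 hours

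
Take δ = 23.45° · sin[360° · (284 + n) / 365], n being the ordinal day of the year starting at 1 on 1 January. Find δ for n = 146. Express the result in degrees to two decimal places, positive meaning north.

+21.10°

360 × (284 + 146) / 365 = 424.110°; sin(424.110°) = 0.8996.
δ = 23.45 × 0.8996 = 21.096° ≈ +21.10°.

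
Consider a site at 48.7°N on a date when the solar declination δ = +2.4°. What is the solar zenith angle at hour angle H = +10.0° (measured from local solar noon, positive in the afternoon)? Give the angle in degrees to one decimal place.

With φ = 48.7°, δ = 2.4°, H = 10.00°: sin φ sin δ = 0.0315, cos φ cos δ cos H = 0.6494, so cos θ_z = 0.6809.
θ_z = arccos(0.6809) = 47.09°.

47.1°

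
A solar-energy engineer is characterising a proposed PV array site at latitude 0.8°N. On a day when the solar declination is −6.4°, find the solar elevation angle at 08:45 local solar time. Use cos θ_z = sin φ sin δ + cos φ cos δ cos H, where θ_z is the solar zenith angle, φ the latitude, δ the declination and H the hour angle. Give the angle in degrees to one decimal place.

Hour angle H = 15° × (8.75 − 12) = -48.75°.
cos θ_z = sin(0.8°) sin(-6.4°) + cos(0.8°) cos(-6.4°) cos(-48.75°) = -0.0016 + 0.6552 = 0.6536.
θ_z = arccos(0.6536) = 49.19°, so the elevation is 90° − 49.19° = 40.81°.

40.8°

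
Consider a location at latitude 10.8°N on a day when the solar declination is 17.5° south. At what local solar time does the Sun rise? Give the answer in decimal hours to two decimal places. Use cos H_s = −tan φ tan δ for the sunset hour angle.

6.23 h

−tan φ tan δ = −(0.1908)(-0.3153) = 0.0602; H_s = arccos(0.0602) = 86.55°.
Sunrise is at 12 − H_s/15 = 12 − 5.770 = 6.230 h local solar time.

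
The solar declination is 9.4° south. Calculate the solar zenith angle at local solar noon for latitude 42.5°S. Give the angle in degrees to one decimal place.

At local solar noon the hour angle is zero, so the zenith angle is |φ − δ| = |-42.5° − (-9.4°)| = 33.1°.

33.1°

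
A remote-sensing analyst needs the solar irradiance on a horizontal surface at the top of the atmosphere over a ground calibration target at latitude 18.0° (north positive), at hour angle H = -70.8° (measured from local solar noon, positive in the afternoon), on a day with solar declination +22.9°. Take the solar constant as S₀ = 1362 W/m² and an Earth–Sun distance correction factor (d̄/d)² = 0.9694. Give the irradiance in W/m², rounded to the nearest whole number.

539 W/m²

cos θ_z = sin(18.0°) sin(22.9°) + cos(18.0°) cos(22.9°) cos(-70.80°) = 0.1202 + 0.2881 = 0.4083.
Top-of-atmosphere irradiance = S₀ (d̄/d)² cos θ_z = 1362 × 0.9694 × 0.4083 = 539.09 W/m².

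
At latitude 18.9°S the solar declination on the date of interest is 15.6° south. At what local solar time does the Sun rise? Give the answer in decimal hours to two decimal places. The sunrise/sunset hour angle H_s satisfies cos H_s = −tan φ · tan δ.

cos H_s = −tan(-18.9°) · tan(-15.6°) = -0.0956, so H_s = arccos(-0.0956) = 95.49°.
Sunrise is at 12 − H_s/15 = 12 − 6.366 = 5.634 h local solar time.

5.63 h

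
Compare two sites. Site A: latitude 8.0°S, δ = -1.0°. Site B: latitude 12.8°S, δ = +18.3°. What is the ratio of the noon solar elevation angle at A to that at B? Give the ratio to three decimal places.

A: 90° − |-8.0 − (-1.0)| = 83.00°.
B: 90° − |-12.8 − (18.3)| = 58.90°.
Ratio A/B = 83.0000 / 58.9000 = 1.4092.

1.409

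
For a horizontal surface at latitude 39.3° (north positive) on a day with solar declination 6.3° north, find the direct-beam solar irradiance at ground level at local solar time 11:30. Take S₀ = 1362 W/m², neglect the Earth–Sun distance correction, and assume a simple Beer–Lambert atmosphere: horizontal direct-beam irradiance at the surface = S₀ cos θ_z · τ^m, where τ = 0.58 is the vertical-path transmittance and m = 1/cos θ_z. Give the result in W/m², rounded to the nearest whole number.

589 W/m²

Hour angle H = 15° × (11.5 − 12) = -7.50°.
cos θ_z = sin(39.3°) sin(6.3°) + cos(39.3°) cos(6.3°) cos(-7.50°) = 0.0695 + 0.7626 = 0.8321.
Air mass m = 1/cos θ_z = 1/0.8321 = 1.202; τ^m = 0.58^1.202 = 0.5196.
Surface direct beam = 1362 × 0.8321 × 0.5196 = 588.87 W/m².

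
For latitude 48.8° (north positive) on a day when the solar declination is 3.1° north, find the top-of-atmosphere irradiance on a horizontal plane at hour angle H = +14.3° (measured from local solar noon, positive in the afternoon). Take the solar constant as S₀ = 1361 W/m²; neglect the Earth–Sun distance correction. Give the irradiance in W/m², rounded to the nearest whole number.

923 W/m²

cos θ_z = sin(48.8°) sin(3.1°) + cos(48.8°) cos(3.1°) cos(14.30°) = 0.0407 + 0.6373 = 0.6780.
Top-of-atmosphere irradiance = S₀ cos θ_z = 1361 × 0.6780 = 922.76 W/m².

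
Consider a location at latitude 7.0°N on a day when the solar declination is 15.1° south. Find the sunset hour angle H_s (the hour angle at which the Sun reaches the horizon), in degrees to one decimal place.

88.1°

The sunset hour angle satisfies cos H_s = −tan φ tan δ = 0.0331, giving H_s = 88.10°.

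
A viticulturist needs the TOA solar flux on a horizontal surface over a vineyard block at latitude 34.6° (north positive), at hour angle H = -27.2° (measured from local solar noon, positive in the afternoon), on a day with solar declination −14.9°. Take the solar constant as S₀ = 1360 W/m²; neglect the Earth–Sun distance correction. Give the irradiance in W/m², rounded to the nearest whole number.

cos θ_z = sin φ sin δ + cos φ cos δ cos H = (0.5678)(-0.2571) + (0.8231)(0.9664)(0.8894) = 0.5615.
Top-of-atmosphere irradiance = S₀ cos θ_z = 1360 × 0.5615 = 763.64 W/m².

764 W/m²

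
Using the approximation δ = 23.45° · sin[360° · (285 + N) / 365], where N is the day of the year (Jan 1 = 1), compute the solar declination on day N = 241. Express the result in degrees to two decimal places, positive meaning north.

+8.48°

360 × (285 + 241) / 365 = 518.795°; sin(518.795°) = 0.3617.
δ = 23.45 × 0.3617 = 8.482° ≈ +8.48°.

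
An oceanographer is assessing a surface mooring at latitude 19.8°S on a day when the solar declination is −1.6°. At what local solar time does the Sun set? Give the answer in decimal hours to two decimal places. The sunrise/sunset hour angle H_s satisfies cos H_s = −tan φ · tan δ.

18.04 h

The sunset hour angle satisfies cos H_s = −tan φ tan δ = -0.0101, giving H_s = 90.58°.
Sunset is at 12 + H_s/15 = 12 + 6.039 = 18.039 h local solar time.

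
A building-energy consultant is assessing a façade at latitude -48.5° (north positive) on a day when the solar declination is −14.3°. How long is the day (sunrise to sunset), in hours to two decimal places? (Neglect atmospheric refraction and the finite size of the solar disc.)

−tan φ tan δ = −(-1.1303)(-0.2549) = -0.2881; H_s = arccos(-0.2881) = 106.74°.
Day length = 2 H_s / 15° h⁻¹ = 213.48° / 15 = 14.232 h.

14.23 hours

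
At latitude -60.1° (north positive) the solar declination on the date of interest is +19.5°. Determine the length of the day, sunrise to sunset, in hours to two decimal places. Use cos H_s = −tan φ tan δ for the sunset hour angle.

6.93 hours

cos H_s = −tan(-60.1°) · tan(19.5°) = 0.6158, so H_s = arccos(0.6158) = 51.99°.
Day length = 2 H_s / 15° h⁻¹ = 103.98° / 15 = 6.932 h.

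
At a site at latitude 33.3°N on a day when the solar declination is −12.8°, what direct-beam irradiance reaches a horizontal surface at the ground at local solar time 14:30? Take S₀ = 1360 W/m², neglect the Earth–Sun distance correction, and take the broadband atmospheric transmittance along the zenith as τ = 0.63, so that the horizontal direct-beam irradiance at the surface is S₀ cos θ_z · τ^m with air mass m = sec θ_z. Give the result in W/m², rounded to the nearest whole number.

296 W/m²

Hour angle H = 15° × (14.5 − 12) = 37.50°.
With φ = 33.3°, δ = -12.8°, H = 37.50°: sin φ sin δ = -0.1216, cos φ cos δ cos H = 0.6466, so cos θ_z = 0.5250.
Air mass m = 1/cos θ_z = 1/0.5250 = 1.905; τ^m = 0.63^1.905 = 0.4147.
Surface direct beam = 1360 × 0.5250 × 0.4147 = 296.10 W/m².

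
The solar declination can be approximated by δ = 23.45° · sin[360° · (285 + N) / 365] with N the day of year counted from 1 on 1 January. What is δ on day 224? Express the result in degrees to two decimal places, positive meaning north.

+14.43°

360 × (285 + 224) / 365 = 502.027°; sin(502.027°) = 0.6153.
δ = 23.45 × 0.6153 = 14.429° ≈ +14.43°.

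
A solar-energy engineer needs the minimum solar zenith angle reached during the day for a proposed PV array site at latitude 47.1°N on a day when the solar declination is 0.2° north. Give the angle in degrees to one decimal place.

46.9°

At local solar noon the hour angle is zero, so the zenith angle is |φ − δ| = |47.1° − (0.2°)| = 46.9°.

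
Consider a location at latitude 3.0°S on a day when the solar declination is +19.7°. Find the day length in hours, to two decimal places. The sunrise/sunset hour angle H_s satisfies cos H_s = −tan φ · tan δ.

11.86 hours

cos H_s = −tan(-3.0°) · tan(19.7°) = 0.0188, so H_s = arccos(0.0188) = 88.92°.
Day length = 2 H_s / 15° h⁻¹ = 177.84° / 15 = 11.856 h.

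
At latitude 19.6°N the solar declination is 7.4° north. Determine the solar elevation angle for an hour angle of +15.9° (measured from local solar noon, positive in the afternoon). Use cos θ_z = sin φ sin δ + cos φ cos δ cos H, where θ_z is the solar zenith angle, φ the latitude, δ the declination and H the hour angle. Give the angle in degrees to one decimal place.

With φ = 19.6°, δ = 7.4°, H = 15.90°: sin φ sin δ = 0.0432, cos φ cos δ cos H = 0.8985, so cos θ_z = 0.9417.
θ_z = arccos(0.9417) = 19.66°, so the elevation is 90° − 19.66° = 70.34°.

70.3°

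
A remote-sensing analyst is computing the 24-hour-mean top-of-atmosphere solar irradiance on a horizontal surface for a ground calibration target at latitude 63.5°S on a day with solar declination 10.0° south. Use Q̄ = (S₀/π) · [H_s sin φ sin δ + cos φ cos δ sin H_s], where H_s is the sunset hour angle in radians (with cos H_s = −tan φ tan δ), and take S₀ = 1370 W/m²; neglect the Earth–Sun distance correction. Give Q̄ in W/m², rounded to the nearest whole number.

310 W/m²

The sunset hour angle satisfies cos H_s = −tan φ tan δ = -0.3537, giving H_s = 110.71°. In radians, H_s = 1.9323.
H_s sin φ sin δ = 1.9323 × -0.8949 × -0.1736 = 0.3002.
cos φ cos δ sin H_s = 0.4462 × 0.9848 × 0.9354 = 0.4110.
Q̄ = (1370/π) × (0.3002 + 0.4110) = 436.08 × 0.7112 = 310.14 W/m².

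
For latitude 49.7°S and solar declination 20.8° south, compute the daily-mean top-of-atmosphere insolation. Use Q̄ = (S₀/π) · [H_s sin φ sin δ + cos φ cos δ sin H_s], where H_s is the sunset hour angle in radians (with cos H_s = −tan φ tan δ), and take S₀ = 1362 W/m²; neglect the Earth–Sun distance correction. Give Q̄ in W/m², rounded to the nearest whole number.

The sunset hour angle satisfies cos H_s = −tan φ tan δ = -0.4479, giving H_s = 116.61°. In radians, H_s = 2.0352.
H_s sin φ sin δ = 2.0352 × -0.7627 × -0.3551 = 0.5512.
cos φ cos δ sin H_s = 0.6468 × 0.9348 × 0.8941 = 0.5406.
Q̄ = (1362/π) × (0.5512 + 0.5406) = 433.54 × 1.0918 = 473.34 W/m².

473 W/m²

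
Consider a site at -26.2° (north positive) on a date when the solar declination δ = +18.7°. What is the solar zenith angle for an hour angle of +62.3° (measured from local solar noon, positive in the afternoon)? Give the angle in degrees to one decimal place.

cos θ_z = sin φ sin δ + cos φ cos δ cos H = (-0.4415)(0.3206) + (0.8973)(0.9472)(0.4648) = 0.2535.
θ_z = arccos(0.2535) = 75.32°.

75.3°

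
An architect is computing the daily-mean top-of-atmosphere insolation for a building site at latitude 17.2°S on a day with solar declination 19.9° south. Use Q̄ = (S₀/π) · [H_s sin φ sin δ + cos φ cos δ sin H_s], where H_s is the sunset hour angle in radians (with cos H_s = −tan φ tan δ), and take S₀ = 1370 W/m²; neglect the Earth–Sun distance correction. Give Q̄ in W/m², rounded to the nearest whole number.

463 W/m²

cos H_s = −tan(-17.2°) · tan(-19.9°) = -0.1121, so H_s = arccos(-0.1121) = 96.44°. In radians, H_s = 1.6832.
H_s sin φ sin δ = 1.6832 × -0.2957 × -0.3404 = 0.1694.
cos φ cos δ sin H_s = 0.9553 × 0.9403 × 0.9937 = 0.8926.
Q̄ = (1370/π) × (0.1694 + 0.8926) = 436.08 × 1.0620 = 463.12 W/m².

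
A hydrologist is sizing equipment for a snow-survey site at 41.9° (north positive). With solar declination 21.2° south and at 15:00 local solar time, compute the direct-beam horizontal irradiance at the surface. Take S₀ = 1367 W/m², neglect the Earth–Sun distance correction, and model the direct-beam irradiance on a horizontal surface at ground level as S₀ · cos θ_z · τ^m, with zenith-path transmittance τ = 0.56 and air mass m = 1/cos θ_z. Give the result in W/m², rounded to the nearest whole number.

33 W/m²

Hour angle H = 15° × (15 − 12) = 45.00°.
cos θ_z = sin(41.9°) sin(-21.2°) + cos(41.9°) cos(-21.2°) cos(45.00°) = -0.2415 + 0.4907 = 0.2492.
Air mass m = 1/cos θ_z = 1/0.2492 = 4.013; τ^m = 0.56^4.013 = 0.0976.
Surface direct beam = 1367 × 0.2492 × 0.0976 = 33.25 W/m².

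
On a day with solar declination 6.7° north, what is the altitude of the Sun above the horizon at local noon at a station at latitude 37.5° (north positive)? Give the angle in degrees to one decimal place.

59.2°

At local solar noon the hour angle is zero, so the elevation is 90° − |φ − δ| = 90° − |37.5° − (6.7°)| = 90° − 30.8° = 59.2°.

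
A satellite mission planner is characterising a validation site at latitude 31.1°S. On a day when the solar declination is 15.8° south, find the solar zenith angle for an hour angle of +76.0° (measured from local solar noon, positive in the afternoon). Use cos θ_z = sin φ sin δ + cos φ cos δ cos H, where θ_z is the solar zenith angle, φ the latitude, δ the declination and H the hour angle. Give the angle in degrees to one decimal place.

70.1°

With φ = -31.1°, δ = -15.8°, H = 76.00°: sin φ sin δ = 0.1406, cos φ cos δ cos H = 0.1993, so cos θ_z = 0.3399.
θ_z = arccos(0.3399) = 70.13°.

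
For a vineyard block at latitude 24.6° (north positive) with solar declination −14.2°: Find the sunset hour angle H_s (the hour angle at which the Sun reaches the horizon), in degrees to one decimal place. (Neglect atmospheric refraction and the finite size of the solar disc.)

83.3°

The sunset hour angle satisfies cos H_s = −tan φ tan δ = 0.1159, giving H_s = 83.34°.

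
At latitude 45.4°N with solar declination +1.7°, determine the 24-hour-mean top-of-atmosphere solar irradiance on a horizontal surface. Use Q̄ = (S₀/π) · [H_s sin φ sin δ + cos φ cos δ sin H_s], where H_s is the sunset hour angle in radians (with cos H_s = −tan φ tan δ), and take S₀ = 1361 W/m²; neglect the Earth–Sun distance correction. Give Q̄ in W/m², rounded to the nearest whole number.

cos H_s = −tan(45.4°) · tan(1.7°) = -0.0301, so H_s = arccos(-0.0301) = 91.72°. In radians, H_s = 1.6008.
H_s sin φ sin δ = 1.6008 × 0.7120 × 0.0297 = 0.0339.
cos φ cos δ sin H_s = 0.7022 × 0.9996 × 0.9995 = 0.7016.
Q̄ = (1361/π) × (0.0339 + 0.7016) = 433.22 × 0.7355 = 318.63 W/m².

319 W/m²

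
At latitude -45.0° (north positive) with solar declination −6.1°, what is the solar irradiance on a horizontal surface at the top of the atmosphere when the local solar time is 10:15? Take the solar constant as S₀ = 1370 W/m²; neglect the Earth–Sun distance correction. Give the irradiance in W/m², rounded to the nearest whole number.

967 W/m²

Hour angle H = 15° × (10.25 − 12) = -26.25°.
cos θ_z = sin φ sin δ + cos φ cos δ cos H = (-0.7071)(-0.1063) + (0.7071)(0.9943)(0.8969) = 0.7057.
Top-of-atmosphere irradiance = S₀ cos θ_z = 1370 × 0.7057 = 966.81 W/m².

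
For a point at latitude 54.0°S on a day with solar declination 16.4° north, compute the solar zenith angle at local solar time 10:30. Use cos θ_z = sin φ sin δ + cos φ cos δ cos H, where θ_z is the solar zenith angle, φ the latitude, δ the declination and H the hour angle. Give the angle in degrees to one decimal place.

73.0°

Hour angle H = 15° × (10.5 − 12) = -22.50°.
cos θ_z = sin(-54.0°) sin(16.4°) + cos(-54.0°) cos(16.4°) cos(-22.50°) = -0.2284 + 0.5209 = 0.2925.
θ_z = arccos(0.2925) = 72.99°.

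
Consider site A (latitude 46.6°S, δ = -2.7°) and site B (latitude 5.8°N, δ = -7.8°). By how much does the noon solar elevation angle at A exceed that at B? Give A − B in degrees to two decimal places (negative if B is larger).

-30.30°

A: 90° − |-46.6 − (-2.7)| = 46.10°.
B: 90° − |5.8 − (-7.8)| = 76.40°.
A − B = 46.10 − 76.40 = -30.30°.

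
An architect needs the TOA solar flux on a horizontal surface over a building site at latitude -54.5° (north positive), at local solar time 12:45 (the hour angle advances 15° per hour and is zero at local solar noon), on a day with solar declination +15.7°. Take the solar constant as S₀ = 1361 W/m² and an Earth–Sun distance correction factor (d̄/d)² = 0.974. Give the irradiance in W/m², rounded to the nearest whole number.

435 W/m²

Hour angle H = 15° × (12.75 − 12) = 11.25°.
cos θ_z = sin(-54.5°) sin(15.7°) + cos(-54.5°) cos(15.7°) cos(11.25°) = -0.2203 + 0.5483 = 0.3280.
Top-of-atmosphere irradiance = S₀ (d̄/d)² cos θ_z = 1361 × 0.974 × 0.3280 = 434.80 W/m².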